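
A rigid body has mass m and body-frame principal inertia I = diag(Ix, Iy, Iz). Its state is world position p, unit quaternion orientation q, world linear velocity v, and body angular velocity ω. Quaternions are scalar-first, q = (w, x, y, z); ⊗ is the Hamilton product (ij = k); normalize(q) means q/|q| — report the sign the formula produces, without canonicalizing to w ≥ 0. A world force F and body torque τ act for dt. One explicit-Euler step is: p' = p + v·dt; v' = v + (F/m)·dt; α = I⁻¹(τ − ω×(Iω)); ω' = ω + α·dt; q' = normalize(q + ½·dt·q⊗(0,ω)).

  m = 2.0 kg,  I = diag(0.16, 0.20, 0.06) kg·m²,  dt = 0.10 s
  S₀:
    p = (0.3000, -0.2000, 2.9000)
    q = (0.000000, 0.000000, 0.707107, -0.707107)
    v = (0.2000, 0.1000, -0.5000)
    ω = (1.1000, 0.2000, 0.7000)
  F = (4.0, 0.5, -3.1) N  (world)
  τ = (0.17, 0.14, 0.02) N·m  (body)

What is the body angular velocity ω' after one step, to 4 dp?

(τ − ω×Iω)/I = (1.1850, 0.3150, 0.1867)
ω' = ω + α·dt = (1.2185, 0.2315, 0.7187)

ω' = (1.2185, 0.2315, 0.7187)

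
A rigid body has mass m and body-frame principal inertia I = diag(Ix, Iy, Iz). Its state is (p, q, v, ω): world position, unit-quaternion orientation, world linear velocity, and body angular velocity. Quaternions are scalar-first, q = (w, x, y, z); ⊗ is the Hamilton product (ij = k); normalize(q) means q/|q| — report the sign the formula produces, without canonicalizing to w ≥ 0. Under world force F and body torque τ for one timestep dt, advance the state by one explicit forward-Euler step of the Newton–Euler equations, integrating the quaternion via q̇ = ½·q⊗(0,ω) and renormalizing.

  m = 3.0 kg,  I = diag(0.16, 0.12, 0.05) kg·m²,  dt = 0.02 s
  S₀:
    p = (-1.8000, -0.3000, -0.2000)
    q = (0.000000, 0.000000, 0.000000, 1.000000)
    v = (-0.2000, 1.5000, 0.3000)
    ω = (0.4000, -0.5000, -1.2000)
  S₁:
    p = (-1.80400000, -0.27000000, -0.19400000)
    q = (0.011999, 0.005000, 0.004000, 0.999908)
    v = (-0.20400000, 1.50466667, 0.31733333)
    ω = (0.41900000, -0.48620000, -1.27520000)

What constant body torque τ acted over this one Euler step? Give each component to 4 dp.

τ = (0.1100, 0.0300, -0.1800)

rate change Δω = (0.01900000, 0.01380000, -0.07520000)
τ = I·(Δω/dt) + ω₀×(Iω₀) = (0.1100, 0.0300, -0.1800)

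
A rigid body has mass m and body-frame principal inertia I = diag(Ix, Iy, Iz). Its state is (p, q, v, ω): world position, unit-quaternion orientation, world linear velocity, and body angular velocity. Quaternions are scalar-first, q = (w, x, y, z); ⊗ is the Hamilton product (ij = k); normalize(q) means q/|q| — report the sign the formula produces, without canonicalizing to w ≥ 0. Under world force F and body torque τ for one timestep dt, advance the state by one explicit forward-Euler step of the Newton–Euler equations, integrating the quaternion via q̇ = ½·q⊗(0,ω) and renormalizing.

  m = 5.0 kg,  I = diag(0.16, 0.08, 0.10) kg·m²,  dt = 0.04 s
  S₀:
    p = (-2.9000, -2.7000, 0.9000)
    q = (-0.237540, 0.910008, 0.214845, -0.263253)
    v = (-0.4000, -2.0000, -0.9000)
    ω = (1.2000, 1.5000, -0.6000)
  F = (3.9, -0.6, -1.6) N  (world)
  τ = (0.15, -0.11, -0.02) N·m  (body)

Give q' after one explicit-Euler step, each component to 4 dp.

q' = (-0.2688, 0.9089, 0.2121, -0.2381)

q⊗(0,ω) = (-1.5722289, -0.0190755, -0.1262088, 1.2497220)
q + ½dt·q⊗(0,ω), renormalized = (-0.2688, 0.9089, 0.2121, -0.2381)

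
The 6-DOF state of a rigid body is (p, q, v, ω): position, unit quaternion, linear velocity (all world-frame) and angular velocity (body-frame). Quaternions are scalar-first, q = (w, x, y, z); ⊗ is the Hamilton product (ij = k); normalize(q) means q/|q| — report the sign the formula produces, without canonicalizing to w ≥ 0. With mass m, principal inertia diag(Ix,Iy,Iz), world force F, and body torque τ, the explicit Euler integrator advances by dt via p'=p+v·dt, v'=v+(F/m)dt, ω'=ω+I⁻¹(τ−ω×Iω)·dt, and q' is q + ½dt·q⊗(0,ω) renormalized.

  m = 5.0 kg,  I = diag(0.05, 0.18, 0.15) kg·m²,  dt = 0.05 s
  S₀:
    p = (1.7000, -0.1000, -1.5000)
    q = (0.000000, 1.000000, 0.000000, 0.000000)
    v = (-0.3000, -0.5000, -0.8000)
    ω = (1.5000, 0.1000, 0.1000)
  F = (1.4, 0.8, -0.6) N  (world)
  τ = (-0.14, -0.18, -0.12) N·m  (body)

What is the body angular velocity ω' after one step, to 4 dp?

ω×(Iω) gyroscopic = (-0.0003, -0.0150, 0.0195)
angular accel α = (-2.7940, -0.9167, -0.9300)
ω' = ω + α·dt = (1.3603, 0.0542, 0.0535)

ω' = (1.3603, 0.0542, 0.0535)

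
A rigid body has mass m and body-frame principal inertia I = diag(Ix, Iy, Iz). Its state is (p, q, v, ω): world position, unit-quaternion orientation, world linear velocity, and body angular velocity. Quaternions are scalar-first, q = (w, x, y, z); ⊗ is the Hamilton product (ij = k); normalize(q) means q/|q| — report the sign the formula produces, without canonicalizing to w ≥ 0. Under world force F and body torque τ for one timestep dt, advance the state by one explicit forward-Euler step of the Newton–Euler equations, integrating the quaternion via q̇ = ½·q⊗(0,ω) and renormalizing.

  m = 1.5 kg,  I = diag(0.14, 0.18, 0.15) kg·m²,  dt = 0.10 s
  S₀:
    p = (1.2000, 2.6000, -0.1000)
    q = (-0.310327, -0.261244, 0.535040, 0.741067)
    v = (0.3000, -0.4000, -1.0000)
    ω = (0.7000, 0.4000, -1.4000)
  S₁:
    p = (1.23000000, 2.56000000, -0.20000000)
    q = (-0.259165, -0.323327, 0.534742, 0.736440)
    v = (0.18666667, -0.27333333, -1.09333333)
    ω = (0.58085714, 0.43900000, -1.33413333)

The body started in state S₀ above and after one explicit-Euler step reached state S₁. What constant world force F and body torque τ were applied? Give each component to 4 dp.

Δω = ω₁−ω₀ = (-0.11914286, 0.03900000, 0.06586667)
applied torque τ = (-0.1500, 0.0800, 0.1100)
velocity change Δv = (-0.11333333, 0.12666667, -0.09333333)
m·(v₁−v₀)/dt = (-1.7000, 1.9000, -1.4000)

F = (-1.7000, 1.9000, -1.4000)
τ = (-0.1500, 0.0800, 0.1100)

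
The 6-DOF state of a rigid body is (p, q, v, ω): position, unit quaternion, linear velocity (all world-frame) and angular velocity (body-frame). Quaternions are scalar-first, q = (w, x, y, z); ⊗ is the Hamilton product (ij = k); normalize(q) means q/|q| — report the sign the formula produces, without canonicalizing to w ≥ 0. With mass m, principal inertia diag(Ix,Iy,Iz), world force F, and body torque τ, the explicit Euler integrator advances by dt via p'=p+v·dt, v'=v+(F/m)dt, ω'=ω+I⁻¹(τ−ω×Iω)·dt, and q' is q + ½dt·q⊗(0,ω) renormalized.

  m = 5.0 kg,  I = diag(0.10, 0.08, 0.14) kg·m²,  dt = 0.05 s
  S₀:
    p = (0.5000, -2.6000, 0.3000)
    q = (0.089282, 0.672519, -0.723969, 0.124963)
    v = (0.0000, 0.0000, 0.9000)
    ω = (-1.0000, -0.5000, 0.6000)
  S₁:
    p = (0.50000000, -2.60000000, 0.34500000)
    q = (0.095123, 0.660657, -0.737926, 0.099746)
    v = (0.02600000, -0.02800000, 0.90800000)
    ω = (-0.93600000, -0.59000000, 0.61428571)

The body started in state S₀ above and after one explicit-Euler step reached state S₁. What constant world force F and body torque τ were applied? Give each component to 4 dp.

F = (2.6000, -2.8000, 0.8000)
τ = (0.1100, -0.1200, 0.0300)

rate change Δω = (0.06400000, -0.09000000, 0.01428571)
ω₀×(Iω₀) = (-0.0180, 0.0240, -0.0100)
τ = I·(Δω/dt) + ω₀×(Iω₀) = (0.1100, -0.1200, 0.0300)
velocity change Δv = (0.02600000, -0.02800000, 0.00800000)
m·(v₁−v₀)/dt = (2.6000, -2.8000, 0.8000)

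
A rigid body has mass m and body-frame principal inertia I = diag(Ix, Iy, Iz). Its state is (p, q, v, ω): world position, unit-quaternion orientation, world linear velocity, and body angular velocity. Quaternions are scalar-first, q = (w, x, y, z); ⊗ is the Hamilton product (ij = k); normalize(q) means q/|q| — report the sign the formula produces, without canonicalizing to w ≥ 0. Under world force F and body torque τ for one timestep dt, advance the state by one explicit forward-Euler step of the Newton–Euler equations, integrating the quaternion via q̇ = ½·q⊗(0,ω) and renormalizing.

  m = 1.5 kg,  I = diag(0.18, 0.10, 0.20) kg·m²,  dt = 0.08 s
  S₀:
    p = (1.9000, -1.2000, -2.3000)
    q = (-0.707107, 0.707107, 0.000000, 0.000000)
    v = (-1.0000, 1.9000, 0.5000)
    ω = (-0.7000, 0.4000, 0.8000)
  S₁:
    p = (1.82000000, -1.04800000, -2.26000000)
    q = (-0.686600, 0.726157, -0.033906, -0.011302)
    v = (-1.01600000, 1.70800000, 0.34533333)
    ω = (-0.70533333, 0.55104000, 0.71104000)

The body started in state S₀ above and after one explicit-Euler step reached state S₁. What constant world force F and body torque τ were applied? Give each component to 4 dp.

F = (-0.3000, -3.6000, -2.9000)
τ = (0.0200, 0.2000, -0.2000)

v₁ − v₀ = (-0.01600000, -0.19200000, -0.15466667)
F = m·Δv/dt = (-0.3000, -3.6000, -2.9000)
Δω = ω₁−ω₀ = (-0.00533333, 0.15104000, -0.08896000)
applied torque τ = (0.0200, 0.2000, -0.2000)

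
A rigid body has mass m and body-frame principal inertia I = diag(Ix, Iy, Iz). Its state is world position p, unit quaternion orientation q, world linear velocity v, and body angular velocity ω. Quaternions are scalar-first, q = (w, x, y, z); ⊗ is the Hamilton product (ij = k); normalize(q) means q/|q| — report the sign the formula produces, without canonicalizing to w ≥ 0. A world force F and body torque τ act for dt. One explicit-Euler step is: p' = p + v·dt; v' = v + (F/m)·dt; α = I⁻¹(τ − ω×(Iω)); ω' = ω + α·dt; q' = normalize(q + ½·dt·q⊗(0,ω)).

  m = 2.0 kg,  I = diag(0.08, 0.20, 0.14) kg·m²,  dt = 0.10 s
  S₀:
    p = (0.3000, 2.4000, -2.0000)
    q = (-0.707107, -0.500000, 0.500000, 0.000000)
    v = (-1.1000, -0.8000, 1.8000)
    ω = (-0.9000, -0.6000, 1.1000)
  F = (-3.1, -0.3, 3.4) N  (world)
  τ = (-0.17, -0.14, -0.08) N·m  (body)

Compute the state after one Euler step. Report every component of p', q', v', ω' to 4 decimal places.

gyro term ω×Iω = (0.0396, 0.0594, 0.0648)
(τ − ω×Iω)/I = (-2.6200, -0.9970, -1.0343)
ω + α·dt = (-1.1620, -0.6997, 0.9966)
q⊗(0,ω) = (-0.1500000, 1.1863963, 0.9742642, -0.0278177)
updated quaternion q' = (-0.7125, -0.4394, 0.5471, -0.0014)
a = (-1.5500, -0.1500, 1.7000)
p + v·dt = (0.1900, 2.3200, -1.8200)
new velocity v' = (-1.2550, -0.8150, 1.9700)

p' = (0.1900, 2.3200, -1.8200)
q' = (-0.7125, -0.4394, 0.5471, -0.0014)
v' = (-1.2550, -0.8150, 1.9700)
ω' = (-1.1620, -0.6997, 0.9966)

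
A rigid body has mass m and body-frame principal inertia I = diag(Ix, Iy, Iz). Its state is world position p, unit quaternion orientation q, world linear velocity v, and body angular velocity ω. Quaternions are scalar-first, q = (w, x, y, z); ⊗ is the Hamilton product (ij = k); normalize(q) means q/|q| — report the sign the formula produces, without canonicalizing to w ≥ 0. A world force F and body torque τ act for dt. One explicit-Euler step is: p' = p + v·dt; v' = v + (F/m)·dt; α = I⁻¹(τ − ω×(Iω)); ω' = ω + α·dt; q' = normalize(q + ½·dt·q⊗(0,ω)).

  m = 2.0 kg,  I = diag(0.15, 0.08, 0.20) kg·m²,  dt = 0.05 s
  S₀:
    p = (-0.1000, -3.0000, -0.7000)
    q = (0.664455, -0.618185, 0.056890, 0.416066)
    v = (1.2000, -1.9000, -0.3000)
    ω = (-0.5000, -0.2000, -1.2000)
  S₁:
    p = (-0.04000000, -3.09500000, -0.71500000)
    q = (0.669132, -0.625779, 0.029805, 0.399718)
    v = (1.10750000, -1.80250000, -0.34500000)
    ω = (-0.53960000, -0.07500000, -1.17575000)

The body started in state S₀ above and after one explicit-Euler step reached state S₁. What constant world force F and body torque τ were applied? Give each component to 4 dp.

F = (-3.7000, 3.9000, -1.8000)
τ = (-0.0900, 0.1700, 0.0900)

rate change Δω = (-0.03960000, 0.12500000, 0.02425000)
gyro term ω₀×Iω₀ = (0.0288, -0.0300, -0.0070)
applied torque τ = (-0.0900, 0.1700, 0.0900)
velocity change Δv = (-0.09250000, 0.09750000, -0.04500000)
m·(v₁−v₀)/dt = (-3.7000, 3.9000, -1.8000)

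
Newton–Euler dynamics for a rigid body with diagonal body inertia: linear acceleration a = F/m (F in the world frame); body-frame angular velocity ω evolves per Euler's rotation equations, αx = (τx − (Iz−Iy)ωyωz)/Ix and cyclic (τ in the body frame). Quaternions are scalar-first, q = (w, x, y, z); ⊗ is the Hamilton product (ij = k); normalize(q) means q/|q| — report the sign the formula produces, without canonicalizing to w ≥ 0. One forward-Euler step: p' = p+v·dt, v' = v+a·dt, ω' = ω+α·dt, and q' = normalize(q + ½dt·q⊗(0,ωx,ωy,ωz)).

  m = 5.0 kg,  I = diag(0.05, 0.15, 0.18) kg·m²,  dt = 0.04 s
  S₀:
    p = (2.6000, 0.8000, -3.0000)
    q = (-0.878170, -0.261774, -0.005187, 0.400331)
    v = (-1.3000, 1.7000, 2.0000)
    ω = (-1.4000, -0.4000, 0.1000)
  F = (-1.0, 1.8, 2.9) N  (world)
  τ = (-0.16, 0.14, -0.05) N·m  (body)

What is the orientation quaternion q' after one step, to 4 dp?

q' = (-0.8860, -0.2339, -0.0088, 0.4004)

Hamilton product q⊗(0,ω) = (-0.4085915, 1.3890517, -0.1830180, 0.0096308)
q' = normalize(q + ½dt·q⊗(0,ω)) = (-0.8860, -0.2339, -0.0088, 0.4004)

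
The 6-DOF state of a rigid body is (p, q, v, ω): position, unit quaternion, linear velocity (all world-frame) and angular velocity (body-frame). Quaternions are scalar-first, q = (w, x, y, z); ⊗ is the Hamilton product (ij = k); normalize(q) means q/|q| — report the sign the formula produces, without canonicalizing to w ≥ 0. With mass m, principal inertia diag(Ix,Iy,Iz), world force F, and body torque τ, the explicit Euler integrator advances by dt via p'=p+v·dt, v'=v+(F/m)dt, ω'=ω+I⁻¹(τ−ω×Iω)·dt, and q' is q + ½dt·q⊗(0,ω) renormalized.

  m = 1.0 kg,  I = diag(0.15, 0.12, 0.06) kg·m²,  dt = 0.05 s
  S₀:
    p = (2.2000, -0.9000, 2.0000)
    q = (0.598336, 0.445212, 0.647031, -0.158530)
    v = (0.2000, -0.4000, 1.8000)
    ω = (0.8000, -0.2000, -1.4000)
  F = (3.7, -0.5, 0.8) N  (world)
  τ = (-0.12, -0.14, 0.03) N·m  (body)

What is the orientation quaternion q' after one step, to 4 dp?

2q̇ = q⊗(0,ω) = (-0.4487054, -0.4588806, 0.3768056, -1.4443376)
q + ½dt·q⊗(0,ω), renormalized = (0.5866, 0.4334, 0.6559, -0.1945)

q' = (0.5866, 0.4334, 0.6559, -0.1945)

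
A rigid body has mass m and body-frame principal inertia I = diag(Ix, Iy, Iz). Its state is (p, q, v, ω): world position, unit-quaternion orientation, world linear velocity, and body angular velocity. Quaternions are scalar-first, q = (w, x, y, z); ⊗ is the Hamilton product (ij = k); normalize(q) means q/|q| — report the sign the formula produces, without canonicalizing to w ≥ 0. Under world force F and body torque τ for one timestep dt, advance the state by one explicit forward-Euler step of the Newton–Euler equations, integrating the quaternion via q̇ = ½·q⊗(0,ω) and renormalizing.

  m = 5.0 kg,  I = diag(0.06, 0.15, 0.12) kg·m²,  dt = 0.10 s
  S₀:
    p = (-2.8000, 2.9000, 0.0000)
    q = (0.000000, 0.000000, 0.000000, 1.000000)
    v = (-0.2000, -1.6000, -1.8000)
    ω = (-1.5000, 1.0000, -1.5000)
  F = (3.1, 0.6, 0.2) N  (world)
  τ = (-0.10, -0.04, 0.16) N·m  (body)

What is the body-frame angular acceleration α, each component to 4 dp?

α = (-2.4167, 0.6333, 2.4583)

gyro term ω×Iω = (0.0450, -0.1350, -0.1350)
α = I⁻¹(τ − ω×Iω) = (-2.4167, 0.6333, 2.4583)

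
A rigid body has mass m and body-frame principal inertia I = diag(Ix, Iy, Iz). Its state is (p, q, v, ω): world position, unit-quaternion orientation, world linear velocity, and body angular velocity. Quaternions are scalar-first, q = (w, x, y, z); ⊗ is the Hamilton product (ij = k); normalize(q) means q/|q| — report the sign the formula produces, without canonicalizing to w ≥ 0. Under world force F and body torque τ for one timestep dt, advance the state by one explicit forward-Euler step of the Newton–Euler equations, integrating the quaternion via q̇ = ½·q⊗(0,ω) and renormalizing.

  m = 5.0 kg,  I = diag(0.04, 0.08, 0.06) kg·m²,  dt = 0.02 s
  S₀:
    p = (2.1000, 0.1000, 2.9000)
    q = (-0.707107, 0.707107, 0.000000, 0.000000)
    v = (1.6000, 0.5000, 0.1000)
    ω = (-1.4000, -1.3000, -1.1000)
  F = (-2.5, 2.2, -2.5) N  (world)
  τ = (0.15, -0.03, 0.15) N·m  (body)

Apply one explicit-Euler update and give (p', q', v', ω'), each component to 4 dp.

linear accel F/m = (-0.5000, 0.4400, -0.5000)
p' = p + v·dt = (2.1320, 0.1100, 2.9020)
v + (F/m)dt = (1.5900, 0.5088, 0.0900)
ω×(Iω) gyroscopic = (-0.0286, -0.0308, 0.0728)
(τ − ω×Iω)/I = (4.4650, 0.0100, 1.2867)
new body rate ω' = (-1.3107, -1.2998, -1.0743)
Hamilton product q⊗(0,ω) = (0.9899498, 0.9899498, 1.6970568, -0.1414214)
q + ½dt·q⊗(0,ω), renormalized = (-0.6970, 0.7168, 0.0170, -0.0014)

p' = (2.1320, 0.1100, 2.9020)
q' = (-0.6970, 0.7168, 0.0170, -0.0014)
v' = (1.5900, 0.5088, 0.0900)
ω' = (-1.3107, -1.2998, -1.0743)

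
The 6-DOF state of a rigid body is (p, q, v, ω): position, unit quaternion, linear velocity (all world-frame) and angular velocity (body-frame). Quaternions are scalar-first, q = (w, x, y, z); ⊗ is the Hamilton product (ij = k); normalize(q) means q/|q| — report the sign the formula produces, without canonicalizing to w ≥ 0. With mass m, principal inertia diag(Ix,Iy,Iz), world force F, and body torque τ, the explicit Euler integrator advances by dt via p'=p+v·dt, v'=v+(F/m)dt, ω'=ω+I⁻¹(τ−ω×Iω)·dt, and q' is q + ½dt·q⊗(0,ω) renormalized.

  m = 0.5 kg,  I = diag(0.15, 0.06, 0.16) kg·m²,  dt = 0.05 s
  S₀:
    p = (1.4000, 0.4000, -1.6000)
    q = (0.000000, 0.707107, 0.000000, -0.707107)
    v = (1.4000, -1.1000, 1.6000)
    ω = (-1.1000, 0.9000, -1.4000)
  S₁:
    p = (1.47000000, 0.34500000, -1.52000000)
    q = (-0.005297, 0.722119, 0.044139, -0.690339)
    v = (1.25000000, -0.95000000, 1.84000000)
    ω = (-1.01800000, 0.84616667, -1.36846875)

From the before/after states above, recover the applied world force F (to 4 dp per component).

F = (-1.5000, 1.5000, 2.4000)

Δv = v₁−v₀ = (-0.15000000, 0.15000000, 0.24000000)
applied force F = (-1.5000, 1.5000, 2.4000)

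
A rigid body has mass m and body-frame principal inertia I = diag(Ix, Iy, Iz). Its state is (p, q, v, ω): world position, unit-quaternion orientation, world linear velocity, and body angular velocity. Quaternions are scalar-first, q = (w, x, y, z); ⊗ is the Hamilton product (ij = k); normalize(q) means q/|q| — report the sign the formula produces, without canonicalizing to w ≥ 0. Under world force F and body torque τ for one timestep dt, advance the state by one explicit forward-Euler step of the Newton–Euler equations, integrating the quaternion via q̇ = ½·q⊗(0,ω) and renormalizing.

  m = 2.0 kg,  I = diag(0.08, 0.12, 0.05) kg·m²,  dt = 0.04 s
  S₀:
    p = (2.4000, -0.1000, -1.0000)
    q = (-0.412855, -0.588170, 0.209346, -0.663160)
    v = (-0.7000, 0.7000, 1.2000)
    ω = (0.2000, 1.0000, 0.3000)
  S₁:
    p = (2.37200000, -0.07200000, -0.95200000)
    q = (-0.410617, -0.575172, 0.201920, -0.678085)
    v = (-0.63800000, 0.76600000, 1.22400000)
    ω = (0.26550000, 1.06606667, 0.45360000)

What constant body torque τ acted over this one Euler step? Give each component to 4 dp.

τ = (0.1100, 0.2000, 0.2000)

Δω = ω₁−ω₀ = (0.06550000, 0.06606667, 0.15360000)
ω₀×(Iω₀) = (-0.0210, 0.0018, 0.0080)
τ = I·(Δω/dt) + ω₀×(Iω₀) = (0.1100, 0.2000, 0.2000)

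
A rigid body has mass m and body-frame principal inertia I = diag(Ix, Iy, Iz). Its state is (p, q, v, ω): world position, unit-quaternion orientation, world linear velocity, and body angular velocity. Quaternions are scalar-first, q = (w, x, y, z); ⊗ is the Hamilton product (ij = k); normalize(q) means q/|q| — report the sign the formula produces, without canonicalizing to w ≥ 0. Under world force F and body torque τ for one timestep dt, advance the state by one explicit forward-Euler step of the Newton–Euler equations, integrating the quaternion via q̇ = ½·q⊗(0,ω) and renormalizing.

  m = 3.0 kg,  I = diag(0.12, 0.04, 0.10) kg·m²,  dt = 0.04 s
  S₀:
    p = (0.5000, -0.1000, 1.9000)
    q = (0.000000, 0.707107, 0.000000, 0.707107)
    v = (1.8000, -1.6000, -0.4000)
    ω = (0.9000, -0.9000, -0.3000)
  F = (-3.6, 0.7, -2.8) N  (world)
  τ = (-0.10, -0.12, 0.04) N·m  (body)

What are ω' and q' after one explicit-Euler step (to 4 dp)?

ω' = (0.8613, -1.0146, -0.3099)
q' = (-0.0085, 0.7196, 0.0170, 0.6941)

ω×(Iω) gyroscopic = (0.0162, -0.0054, 0.0648)
α = I⁻¹(τ − ω×Iω) = (-0.9683, -2.8650, -0.2480)
new body rate ω' = (0.8613, -1.0146, -0.3099)
2q̇ = q⊗(0,ω) = (-0.4242642, 0.6363963, 0.8485284, -0.6363963)
q' = normalize(q + ½dt·q⊗(0,ω)) = (-0.0085, 0.7196, 0.0170, 0.6941)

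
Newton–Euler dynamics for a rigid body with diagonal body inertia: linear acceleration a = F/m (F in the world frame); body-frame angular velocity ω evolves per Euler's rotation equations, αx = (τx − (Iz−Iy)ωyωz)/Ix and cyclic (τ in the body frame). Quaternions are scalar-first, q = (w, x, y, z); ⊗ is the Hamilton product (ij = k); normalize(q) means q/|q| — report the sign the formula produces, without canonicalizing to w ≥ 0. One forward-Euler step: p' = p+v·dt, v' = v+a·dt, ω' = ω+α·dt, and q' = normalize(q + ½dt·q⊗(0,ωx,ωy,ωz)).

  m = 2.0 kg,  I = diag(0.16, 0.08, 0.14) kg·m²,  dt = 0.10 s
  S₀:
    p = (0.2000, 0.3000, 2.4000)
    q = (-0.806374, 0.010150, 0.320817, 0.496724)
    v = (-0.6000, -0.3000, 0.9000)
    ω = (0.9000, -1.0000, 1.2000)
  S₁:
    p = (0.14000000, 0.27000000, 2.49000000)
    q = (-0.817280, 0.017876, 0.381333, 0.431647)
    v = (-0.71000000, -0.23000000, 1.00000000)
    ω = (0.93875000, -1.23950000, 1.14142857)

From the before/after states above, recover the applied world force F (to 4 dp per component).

velocity change Δv = (-0.11000000, 0.07000000, 0.10000000)
m·(v₁−v₀)/dt = (-2.2000, 1.4000, 2.0000)

F = (-2.2000, 1.4000, 2.0000)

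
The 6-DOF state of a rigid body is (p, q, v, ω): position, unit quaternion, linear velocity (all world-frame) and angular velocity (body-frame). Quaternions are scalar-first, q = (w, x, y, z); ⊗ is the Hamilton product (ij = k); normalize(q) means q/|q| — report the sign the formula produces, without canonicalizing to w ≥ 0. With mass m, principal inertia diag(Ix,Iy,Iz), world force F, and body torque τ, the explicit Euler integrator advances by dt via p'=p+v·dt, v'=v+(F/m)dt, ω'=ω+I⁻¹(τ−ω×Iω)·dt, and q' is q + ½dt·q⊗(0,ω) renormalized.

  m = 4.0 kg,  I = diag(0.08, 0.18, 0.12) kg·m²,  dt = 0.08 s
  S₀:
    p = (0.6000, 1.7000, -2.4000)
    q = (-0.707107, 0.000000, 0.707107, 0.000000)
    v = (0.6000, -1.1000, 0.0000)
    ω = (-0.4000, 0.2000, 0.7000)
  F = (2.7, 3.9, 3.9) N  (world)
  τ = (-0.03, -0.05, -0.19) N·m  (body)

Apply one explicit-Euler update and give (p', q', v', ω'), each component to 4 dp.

p' = (0.6480, 1.6120, -2.4000)
q' = (-0.7124, 0.0311, 0.7011, -0.0085)
v' = (0.6540, -1.0220, 0.0780)
ω' = (-0.4216, 0.1728, 0.5787)

a = F/m = (0.6750, 0.9750, 0.9750)
new position p' = (0.6480, 1.6120, -2.4000)
v' = v + a·dt = (0.6540, -1.0220, 0.0780)
precession coupling ω×(Iω) = (-0.0084, 0.0112, -0.0080)
α = I⁻¹(τ − ω×Iω) = (-0.2700, -0.3400, -1.5167)
ω' = ω + α·dt = (-0.4216, 0.1728, 0.5787)
Hamilton product q⊗(0,ω) = (-0.1414214, 0.7778177, -0.1414214, -0.2121321)
updated quaternion q' = (-0.7124, 0.0311, 0.7011, -0.0085)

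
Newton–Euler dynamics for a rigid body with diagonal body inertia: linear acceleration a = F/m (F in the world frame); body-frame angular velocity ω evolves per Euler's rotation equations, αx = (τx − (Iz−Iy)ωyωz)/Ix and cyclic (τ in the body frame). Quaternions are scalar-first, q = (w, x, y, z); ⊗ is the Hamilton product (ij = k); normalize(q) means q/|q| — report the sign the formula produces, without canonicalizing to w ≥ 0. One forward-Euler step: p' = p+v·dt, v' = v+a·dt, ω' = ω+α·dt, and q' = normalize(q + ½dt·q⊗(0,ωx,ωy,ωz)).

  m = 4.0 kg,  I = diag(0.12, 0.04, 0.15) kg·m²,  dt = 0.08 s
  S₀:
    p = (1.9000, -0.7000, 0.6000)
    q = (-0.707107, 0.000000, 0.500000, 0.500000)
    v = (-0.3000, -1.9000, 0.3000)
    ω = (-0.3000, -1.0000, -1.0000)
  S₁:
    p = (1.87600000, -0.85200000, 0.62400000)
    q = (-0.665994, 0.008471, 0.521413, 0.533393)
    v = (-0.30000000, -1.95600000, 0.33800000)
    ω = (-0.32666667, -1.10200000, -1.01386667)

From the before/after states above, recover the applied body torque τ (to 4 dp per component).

ω₁ − ω₀ = (-0.02666667, -0.10200000, -0.01386667)
precession coupling = (0.1100, -0.0090, -0.0240)
I·α + gyro = (0.0700, -0.0600, -0.0500)

τ = (0.0700, -0.0600, -0.0500)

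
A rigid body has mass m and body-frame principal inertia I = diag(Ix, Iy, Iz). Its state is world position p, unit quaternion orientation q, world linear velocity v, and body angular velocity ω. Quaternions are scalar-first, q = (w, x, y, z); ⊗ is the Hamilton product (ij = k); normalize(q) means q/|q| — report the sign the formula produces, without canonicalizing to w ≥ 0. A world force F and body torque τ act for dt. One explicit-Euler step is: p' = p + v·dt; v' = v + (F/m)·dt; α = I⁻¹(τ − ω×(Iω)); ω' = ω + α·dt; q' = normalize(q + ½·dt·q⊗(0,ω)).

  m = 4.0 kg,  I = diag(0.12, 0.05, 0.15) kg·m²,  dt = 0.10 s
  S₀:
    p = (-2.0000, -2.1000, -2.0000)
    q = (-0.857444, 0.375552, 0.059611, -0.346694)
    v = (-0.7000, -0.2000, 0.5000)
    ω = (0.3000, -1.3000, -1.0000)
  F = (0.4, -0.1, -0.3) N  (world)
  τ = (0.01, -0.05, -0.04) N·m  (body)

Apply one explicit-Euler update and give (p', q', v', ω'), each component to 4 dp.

p' = (-2.0700, -2.1200, -1.9500)
q' = (-0.8735, 0.3360, 0.1285, -0.3280)
v' = (-0.6900, -0.2025, 0.4925)
ω' = (0.2000, -1.4180, -1.0449)

linear accel F/m = (0.1000, -0.0250, -0.0750)
new position p' = (-2.0700, -2.1200, -1.9500)
v' = v + a·dt = (-0.6900, -0.2025, 0.4925)
(τ − ω×Iω)/I = (-1.0000, -1.1800, -0.4487)
ω + α·dt = (0.2000, -1.4180, -1.0449)
q⊗(0,ω) = (-0.3818653, -0.7675464, 1.3862210, 0.3513431)
q' = normalize(q + ½dt·q⊗(0,ω)) = (-0.8735, 0.3360, 0.1285, -0.3280)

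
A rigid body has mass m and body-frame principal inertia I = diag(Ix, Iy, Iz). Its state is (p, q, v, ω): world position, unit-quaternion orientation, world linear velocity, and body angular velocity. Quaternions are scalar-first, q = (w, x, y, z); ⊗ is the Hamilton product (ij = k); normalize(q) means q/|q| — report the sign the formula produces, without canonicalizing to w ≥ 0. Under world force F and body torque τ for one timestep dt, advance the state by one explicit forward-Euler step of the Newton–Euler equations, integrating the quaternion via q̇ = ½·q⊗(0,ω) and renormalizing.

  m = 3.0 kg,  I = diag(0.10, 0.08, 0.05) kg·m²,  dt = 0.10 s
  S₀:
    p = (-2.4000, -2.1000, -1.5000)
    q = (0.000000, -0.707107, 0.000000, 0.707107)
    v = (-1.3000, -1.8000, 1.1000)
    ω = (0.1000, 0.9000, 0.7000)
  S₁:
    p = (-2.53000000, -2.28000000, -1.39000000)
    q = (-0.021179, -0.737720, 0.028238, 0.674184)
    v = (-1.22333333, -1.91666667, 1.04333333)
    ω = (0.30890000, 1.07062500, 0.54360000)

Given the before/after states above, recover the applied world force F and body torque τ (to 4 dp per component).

Δω = ω₁−ω₀ = (0.20890000, 0.17062500, -0.15640000)
gyro term ω₀×Iω₀ = (-0.0189, 0.0035, -0.0018)
applied torque τ = (0.1900, 0.1400, -0.0800)
v₁ − v₀ = (0.07666667, -0.11666667, -0.05666667)
F = m·Δv/dt = (2.3000, -3.5000, -1.7000)

F = (2.3000, -3.5000, -1.7000)
τ = (0.1900, 0.1400, -0.0800)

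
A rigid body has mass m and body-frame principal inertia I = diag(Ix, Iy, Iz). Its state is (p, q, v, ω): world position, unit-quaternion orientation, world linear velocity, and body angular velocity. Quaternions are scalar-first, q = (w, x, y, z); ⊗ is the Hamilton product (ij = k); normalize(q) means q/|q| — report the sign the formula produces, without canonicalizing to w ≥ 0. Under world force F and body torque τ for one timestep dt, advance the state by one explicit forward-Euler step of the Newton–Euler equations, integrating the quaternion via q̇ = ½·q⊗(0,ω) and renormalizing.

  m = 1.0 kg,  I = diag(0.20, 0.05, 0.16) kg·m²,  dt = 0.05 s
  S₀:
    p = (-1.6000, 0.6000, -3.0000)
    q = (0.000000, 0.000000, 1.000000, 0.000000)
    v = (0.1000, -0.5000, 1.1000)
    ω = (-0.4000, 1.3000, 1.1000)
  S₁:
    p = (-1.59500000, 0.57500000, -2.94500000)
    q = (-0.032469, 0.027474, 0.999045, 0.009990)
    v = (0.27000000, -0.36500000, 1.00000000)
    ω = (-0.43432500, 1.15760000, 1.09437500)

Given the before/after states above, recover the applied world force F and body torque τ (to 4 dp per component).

F = (3.4000, 2.7000, -2.0000)
τ = (0.0200, -0.1600, 0.0600)

v₁ − v₀ = (0.17000000, 0.13500000, -0.10000000)
m·(v₁−v₀)/dt = (3.4000, 2.7000, -2.0000)
rate change Δω = (-0.03432500, -0.14240000, -0.00562500)
τ = I·(Δω/dt) + ω₀×(Iω₀) = (0.0200, -0.1600, 0.0600)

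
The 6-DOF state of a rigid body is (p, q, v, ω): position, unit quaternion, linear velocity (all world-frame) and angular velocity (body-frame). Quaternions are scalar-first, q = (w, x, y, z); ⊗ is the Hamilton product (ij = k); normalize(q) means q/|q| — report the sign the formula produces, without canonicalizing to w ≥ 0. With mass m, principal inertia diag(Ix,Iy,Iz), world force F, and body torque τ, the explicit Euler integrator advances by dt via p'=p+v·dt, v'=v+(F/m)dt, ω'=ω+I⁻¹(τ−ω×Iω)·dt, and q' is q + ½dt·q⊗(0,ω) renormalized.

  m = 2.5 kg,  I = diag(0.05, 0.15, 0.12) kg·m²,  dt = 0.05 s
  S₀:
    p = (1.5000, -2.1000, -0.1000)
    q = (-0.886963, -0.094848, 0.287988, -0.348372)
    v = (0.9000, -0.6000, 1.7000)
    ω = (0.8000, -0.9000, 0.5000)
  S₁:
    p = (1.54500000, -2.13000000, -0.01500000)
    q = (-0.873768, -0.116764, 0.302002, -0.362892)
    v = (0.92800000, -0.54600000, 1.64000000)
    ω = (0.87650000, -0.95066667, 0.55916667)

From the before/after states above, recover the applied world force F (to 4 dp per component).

v₁ − v₀ = (0.02800000, 0.05400000, -0.06000000)
applied force F = (1.4000, 2.7000, -3.0000)

F = (1.4000, 2.7000, -3.0000)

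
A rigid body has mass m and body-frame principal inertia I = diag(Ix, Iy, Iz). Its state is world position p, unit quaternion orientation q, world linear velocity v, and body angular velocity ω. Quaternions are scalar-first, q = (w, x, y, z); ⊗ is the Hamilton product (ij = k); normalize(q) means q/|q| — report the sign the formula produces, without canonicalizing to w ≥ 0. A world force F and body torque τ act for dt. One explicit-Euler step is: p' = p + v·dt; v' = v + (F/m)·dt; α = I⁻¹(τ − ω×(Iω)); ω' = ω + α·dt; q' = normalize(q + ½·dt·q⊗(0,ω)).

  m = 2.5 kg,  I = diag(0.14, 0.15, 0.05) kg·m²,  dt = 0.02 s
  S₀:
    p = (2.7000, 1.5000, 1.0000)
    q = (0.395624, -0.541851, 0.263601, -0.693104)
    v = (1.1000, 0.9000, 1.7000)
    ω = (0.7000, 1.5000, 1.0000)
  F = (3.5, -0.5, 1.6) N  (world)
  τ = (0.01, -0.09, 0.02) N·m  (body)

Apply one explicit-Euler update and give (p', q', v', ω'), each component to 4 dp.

p + v·dt = (2.7220, 1.5180, 1.0340)
new velocity v' = (1.1280, 0.8960, 1.7128)
angular accel α = (1.1429, -1.0200, 0.1900)
new body rate ω' = (0.7229, 1.4796, 1.0038)
q⊗(0,ω) = (0.6769982, 1.5801938, 0.6501142, -0.6016732)
updated quaternion q' = (0.4023, -0.5260, 0.2701, -0.6990)

p' = (2.7220, 1.5180, 1.0340)
q' = (0.4023, -0.5260, 0.2701, -0.6990)
v' = (1.1280, 0.8960, 1.7128)
ω' = (0.7229, 1.4796, 1.0038)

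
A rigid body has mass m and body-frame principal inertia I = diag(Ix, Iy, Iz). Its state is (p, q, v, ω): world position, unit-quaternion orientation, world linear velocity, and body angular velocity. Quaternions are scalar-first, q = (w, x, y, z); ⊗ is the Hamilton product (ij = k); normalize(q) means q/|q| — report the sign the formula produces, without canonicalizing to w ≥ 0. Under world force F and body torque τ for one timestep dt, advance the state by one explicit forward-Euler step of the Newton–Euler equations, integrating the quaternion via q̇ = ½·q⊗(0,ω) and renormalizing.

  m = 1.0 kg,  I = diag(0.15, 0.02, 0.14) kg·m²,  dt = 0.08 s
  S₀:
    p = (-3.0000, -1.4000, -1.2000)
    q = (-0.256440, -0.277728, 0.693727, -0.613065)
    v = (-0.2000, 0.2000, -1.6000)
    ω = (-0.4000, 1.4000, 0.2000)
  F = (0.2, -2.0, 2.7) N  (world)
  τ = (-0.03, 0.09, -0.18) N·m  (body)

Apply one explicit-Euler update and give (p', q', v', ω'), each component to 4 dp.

gyro term ω×Iω = (0.0336, -0.0008, 0.0728)
angular accel α = (-0.4240, 4.5400, -1.8057)
new body rate ω' = (-0.4339, 1.7632, 0.0555)
Hamilton product q⊗(0,ω) = (-0.9596960, 1.0996124, -0.0582444, -0.1626164)
updated quaternion q' = (-0.2943, -0.2333, 0.6902, -0.6185)
linear accel F/m = (0.2000, -2.0000, 2.7000)
new position p' = (-3.0160, -1.3840, -1.3280)
v' = v + a·dt = (-0.1840, 0.0400, -1.3840)

p' = (-3.0160, -1.3840, -1.3280)
q' = (-0.2943, -0.2333, 0.6902, -0.6185)
v' = (-0.1840, 0.0400, -1.3840)
ω' = (-0.4339, 1.7632, 0.0555)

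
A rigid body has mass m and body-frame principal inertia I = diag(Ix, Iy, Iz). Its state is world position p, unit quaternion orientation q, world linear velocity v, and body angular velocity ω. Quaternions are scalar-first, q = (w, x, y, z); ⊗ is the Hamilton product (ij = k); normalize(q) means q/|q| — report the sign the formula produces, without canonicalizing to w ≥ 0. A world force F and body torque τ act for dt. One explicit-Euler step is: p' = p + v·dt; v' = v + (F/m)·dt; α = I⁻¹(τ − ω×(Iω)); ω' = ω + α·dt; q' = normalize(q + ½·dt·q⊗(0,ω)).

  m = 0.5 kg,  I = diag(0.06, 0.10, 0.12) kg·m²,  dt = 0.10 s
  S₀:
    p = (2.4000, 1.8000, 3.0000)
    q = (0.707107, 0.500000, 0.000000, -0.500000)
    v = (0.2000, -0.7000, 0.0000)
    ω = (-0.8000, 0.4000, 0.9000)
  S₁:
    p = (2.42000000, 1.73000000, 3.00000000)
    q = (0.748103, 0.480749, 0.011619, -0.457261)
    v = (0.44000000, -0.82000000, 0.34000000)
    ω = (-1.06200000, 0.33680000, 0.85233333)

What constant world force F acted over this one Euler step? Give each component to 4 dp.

velocity change Δv = (0.24000000, -0.12000000, 0.34000000)
F = m·Δv/dt = (1.2000, -0.6000, 1.7000)

F = (1.2000, -0.6000, 1.7000)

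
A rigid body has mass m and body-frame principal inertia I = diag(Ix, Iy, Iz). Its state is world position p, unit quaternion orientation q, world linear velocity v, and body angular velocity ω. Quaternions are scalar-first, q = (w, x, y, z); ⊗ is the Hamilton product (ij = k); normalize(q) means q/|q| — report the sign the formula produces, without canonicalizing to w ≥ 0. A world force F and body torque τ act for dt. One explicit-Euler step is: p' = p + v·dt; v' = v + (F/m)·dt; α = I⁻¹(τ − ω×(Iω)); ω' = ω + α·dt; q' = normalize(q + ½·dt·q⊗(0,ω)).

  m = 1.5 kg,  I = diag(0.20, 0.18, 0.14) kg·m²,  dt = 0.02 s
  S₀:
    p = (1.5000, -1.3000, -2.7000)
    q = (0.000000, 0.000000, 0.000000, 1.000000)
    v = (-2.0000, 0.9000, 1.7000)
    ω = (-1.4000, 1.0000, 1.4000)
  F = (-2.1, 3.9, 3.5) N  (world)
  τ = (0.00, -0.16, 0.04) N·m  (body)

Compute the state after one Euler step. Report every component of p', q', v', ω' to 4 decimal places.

p' = (1.4600, -1.2820, -2.6660)
q' = (-0.0140, -0.0100, -0.0140, 0.9998)
v' = (-2.0280, 0.9520, 1.7467)
ω' = (-1.3944, 0.9953, 1.4017)

precession coupling ω×(Iω) = (-0.0560, -0.1176, 0.0280)
α = I⁻¹(τ − ω×Iω) = (0.2800, -0.2356, 0.0857)
new body rate ω' = (-1.3944, 0.9953, 1.4017)
q⊗(0,ω) = (-1.4000000, -1.0000000, -1.4000000, 0.0000000)
q + ½dt·q⊗(0,ω), renormalized = (-0.0140, -0.0100, -0.0140, 0.9998)
a = (-1.4000, 2.6000, 2.3333)
p' = p + v·dt = (1.4600, -1.2820, -2.6660)
new velocity v' = (-2.0280, 0.9520, 1.7467)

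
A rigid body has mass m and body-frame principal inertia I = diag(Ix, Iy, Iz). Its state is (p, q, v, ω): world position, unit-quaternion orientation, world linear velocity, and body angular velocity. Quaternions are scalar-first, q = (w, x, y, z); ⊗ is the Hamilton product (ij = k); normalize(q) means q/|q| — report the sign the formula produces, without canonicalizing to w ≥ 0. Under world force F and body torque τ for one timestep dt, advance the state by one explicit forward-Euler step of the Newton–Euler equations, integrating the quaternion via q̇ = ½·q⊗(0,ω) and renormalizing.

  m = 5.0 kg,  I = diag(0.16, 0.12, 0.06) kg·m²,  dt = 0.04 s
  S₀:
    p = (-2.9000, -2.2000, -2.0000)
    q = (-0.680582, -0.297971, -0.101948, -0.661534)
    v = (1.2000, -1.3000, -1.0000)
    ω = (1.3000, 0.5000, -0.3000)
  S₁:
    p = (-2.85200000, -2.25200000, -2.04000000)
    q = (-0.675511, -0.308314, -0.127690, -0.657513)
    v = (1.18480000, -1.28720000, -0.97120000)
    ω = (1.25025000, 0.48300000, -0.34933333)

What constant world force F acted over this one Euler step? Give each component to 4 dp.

Δv = v₁−v₀ = (-0.01520000, 0.01280000, 0.02880000)
m·(v₁−v₀)/dt = (-1.9000, 1.6000, 3.6000)

F = (-1.9000, 1.6000, 3.6000)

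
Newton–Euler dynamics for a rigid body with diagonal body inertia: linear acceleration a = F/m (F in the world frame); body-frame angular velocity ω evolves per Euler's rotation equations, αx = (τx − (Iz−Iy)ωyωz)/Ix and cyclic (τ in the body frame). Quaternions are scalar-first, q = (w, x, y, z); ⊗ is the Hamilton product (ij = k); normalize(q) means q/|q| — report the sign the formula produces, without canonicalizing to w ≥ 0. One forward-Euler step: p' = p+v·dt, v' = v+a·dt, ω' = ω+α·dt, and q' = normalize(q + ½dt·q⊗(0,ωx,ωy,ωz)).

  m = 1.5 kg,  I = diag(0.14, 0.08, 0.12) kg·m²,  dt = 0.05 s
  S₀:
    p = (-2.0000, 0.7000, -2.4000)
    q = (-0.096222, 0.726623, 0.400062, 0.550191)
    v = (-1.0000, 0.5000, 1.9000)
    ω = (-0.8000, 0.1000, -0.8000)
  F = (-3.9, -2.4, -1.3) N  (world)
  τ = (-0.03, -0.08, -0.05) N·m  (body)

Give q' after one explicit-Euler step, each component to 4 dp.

q' = (-0.0717, 0.7189, 0.4032, 0.5617)

q⊗(0,ω) = (0.9814450, -0.2980911, 0.1315234, 0.4696895)
updated quaternion q' = (-0.0717, 0.7189, 0.4032, 0.5617)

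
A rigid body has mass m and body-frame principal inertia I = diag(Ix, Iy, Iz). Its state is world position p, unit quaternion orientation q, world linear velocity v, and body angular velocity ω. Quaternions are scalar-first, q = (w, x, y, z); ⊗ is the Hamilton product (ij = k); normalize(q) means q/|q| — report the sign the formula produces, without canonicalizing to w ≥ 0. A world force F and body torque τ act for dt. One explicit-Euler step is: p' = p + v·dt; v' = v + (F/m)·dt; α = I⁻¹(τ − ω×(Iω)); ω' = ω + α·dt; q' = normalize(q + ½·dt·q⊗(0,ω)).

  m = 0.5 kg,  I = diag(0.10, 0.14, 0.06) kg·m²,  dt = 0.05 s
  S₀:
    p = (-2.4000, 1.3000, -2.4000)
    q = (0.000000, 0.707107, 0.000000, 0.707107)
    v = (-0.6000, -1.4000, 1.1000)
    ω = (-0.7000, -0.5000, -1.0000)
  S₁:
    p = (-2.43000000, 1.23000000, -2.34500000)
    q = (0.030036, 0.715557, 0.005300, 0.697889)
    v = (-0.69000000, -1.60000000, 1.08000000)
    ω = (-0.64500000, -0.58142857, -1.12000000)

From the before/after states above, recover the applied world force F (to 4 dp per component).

F = (-0.9000, -2.0000, -0.2000)

velocity change Δv = (-0.09000000, -0.20000000, -0.02000000)
applied force F = (-0.9000, -2.0000, -0.2000)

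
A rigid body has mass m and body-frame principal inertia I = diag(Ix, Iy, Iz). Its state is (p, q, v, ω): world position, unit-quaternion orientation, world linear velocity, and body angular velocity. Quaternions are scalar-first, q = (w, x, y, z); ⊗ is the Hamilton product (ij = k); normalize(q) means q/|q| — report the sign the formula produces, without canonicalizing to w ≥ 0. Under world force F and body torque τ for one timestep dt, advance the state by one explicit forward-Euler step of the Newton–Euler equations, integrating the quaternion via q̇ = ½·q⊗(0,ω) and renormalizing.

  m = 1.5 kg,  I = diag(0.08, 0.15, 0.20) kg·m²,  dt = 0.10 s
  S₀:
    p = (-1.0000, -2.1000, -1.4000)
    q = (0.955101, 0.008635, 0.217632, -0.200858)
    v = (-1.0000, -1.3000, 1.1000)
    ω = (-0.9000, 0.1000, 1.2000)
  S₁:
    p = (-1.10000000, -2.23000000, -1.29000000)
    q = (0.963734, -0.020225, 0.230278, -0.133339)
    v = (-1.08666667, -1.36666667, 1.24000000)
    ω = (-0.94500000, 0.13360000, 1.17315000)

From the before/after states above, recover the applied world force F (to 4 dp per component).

Δv = v₁−v₀ = (-0.08666667, -0.06666667, 0.14000000)
F = m·Δv/dt = (-1.3000, -1.0000, 2.1000)

F = (-1.3000, -1.0000, 2.1000)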